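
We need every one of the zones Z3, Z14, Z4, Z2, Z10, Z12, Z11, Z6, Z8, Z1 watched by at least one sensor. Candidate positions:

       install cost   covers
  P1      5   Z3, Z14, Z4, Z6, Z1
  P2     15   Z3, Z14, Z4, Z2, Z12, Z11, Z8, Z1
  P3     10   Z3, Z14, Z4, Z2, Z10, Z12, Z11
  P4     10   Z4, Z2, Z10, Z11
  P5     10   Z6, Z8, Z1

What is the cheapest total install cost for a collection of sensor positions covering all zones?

20

P3, P5 cover every zone at install cost 10 + 10 = 20.
Any cover uses at least 2 sensor positions; among all covering selections none totals below 20.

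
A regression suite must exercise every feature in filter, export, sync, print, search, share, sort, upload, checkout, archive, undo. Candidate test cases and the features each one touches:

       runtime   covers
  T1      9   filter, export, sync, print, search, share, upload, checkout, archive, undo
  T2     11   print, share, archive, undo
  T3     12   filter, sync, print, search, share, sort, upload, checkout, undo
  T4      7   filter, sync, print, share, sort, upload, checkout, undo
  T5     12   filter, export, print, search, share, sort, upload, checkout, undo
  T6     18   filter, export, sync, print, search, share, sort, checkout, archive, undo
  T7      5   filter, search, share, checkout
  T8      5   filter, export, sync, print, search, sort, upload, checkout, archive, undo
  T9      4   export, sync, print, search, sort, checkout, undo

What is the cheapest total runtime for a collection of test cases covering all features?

T7, T8 cover every feature at runtime 5 + 5 = 10.
Any cover uses at least 2 test cases; among all covering selections none totals below 10.

10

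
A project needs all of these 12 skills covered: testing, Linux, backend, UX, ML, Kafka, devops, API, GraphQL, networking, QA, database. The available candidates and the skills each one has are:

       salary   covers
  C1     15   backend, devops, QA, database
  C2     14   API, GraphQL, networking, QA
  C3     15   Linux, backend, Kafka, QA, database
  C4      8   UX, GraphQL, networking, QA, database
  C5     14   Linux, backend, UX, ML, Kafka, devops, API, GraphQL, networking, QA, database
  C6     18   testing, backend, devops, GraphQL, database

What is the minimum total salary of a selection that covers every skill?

C5, C6 cover every skill at salary 14 + 18 = 32.
Any cover uses at least 2 candidates; among all covering selections none totals below 32.

32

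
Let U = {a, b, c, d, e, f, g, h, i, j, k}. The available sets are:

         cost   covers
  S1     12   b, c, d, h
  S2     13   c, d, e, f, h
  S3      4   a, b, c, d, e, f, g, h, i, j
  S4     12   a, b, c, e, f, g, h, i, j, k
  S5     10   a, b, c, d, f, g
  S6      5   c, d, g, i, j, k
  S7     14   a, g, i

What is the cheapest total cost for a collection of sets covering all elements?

9

S3, S6 cover every element at cost 4 + 5 = 9.
Any cover uses at least 2 sets; among all covering selections none totals below 9.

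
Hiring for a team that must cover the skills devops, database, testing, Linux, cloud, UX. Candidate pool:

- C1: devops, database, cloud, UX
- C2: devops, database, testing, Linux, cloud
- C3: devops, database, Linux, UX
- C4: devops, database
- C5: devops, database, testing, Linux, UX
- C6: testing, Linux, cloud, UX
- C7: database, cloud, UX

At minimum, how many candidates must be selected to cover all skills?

C1, C2 together cover {devops, database, testing, Linux, cloud, UX} — every skill.
No single candidate contains all 6 skills, so 2 is optimal.

2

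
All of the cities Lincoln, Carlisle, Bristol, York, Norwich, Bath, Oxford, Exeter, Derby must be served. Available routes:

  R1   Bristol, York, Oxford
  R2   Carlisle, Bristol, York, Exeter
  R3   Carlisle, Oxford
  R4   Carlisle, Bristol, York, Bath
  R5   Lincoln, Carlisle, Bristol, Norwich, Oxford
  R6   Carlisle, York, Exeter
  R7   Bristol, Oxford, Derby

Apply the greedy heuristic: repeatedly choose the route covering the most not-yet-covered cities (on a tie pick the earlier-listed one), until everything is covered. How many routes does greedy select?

Pick 1: R5 covers 5 new cities (Lincoln, Carlisle, Bristol, Norwich, Oxford).
Pick 2: R2 covers 2 new cities (York, Exeter).
Pick 3: R4 covers 1 new cities (Bath).
Pick 4: R7 covers 1 new cities (Derby).
Greedy uses 4 routes.

4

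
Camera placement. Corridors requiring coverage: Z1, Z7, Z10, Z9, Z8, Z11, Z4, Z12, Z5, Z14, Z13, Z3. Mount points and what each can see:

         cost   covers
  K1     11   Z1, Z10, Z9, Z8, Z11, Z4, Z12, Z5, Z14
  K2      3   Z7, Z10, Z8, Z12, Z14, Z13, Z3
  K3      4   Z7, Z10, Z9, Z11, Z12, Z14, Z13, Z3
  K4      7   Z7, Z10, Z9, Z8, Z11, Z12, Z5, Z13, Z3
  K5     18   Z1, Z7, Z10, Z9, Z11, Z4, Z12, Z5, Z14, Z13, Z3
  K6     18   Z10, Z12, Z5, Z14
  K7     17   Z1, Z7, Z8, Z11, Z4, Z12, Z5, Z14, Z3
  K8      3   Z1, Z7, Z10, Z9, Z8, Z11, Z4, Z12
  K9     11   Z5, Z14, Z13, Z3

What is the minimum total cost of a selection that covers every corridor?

13

K2, K4, K8 cover every corridor at cost 3 + 7 + 3 = 13.
Any cover uses at least 2 camera mounts; among all covering selections none totals below 13.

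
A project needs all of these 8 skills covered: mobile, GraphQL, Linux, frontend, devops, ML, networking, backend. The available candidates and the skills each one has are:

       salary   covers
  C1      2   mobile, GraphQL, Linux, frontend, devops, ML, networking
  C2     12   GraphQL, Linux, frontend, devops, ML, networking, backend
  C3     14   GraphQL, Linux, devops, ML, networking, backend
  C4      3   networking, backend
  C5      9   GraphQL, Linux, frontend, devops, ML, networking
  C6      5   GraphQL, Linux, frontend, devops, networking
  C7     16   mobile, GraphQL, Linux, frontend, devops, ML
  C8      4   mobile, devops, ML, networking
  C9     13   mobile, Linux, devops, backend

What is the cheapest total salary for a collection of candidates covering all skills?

C1, C4 cover every skill at salary 2 + 3 = 5.
Any cover uses at least 2 candidates; among all covering selections none totals below 5.

5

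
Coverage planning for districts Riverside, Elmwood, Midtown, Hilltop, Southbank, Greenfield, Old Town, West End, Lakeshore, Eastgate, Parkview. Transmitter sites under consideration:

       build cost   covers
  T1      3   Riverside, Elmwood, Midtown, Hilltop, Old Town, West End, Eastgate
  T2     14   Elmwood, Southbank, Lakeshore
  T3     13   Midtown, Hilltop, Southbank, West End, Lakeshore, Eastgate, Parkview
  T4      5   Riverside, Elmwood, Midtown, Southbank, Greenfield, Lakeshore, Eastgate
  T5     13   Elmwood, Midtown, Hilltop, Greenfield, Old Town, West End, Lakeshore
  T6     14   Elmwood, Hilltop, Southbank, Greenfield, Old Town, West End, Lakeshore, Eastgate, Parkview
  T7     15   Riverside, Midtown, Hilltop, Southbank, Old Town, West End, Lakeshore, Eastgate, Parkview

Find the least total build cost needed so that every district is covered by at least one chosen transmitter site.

T1, T6 cover every district at build cost 3 + 14 = 17.
Any cover uses at least 2 transmitter sites; among all covering selections none totals below 17.

17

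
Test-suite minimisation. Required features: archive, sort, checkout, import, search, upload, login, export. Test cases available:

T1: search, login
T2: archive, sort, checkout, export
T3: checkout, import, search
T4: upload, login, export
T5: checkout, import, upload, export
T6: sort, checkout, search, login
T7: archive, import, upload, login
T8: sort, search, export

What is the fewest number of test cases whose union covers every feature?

3

T1, T2, T5 together cover {archive, sort, checkout, import, search, upload, login, export} — every feature.
No 2 of the 8 test cases cover everything (all 28 pairs fall short), so 3 is minimum.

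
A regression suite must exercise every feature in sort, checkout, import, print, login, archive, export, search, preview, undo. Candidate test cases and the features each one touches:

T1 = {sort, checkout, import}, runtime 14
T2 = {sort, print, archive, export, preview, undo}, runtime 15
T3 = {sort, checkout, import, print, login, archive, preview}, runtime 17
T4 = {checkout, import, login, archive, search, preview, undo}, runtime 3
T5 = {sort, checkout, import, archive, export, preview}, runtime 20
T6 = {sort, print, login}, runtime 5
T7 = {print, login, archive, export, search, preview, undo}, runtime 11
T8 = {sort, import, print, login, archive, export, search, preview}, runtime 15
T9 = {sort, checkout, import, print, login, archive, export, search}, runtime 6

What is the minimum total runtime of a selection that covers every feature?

9

T4, T9 cover every feature at runtime 3 + 6 = 9.
Any cover uses at least 2 test cases; among all covering selections none totals below 9.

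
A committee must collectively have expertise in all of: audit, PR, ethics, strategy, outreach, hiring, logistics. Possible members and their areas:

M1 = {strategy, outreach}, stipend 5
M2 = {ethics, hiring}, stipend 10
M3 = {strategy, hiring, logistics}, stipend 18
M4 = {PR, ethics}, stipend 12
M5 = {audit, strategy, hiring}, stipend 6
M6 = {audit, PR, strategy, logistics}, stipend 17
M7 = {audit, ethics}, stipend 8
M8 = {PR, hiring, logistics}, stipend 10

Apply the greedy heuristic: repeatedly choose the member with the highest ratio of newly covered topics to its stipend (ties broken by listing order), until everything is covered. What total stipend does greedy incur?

29

Pick 1: M5 adds 3 new (audit, strategy, hiring) at stipend 6 (ratio 3/6).
Pick 2: M1 adds 1 new (outreach) at stipend 5 (ratio 1/5).
Pick 3: M8 adds 2 new (PR, logistics) at stipend 10 (ratio 2/10).
Pick 4: M7 adds 1 new (ethics) at stipend 8 (ratio 1/8).
Greedy total stipend: 6 + 5 + 10 + 8 = 29. (The true optimum is 23, so greedy overshoots here.)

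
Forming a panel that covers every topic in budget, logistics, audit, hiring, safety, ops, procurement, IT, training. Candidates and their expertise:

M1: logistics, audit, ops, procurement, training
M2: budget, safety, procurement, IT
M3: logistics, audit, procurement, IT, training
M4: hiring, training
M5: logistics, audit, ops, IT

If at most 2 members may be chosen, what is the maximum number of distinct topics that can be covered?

Choosing M1, M2 covers {budget, logistics, audit, safety, ops, procurement, IT, training} — 8 topics.
No choice of 2 members does better; here hiring is left uncovered.

8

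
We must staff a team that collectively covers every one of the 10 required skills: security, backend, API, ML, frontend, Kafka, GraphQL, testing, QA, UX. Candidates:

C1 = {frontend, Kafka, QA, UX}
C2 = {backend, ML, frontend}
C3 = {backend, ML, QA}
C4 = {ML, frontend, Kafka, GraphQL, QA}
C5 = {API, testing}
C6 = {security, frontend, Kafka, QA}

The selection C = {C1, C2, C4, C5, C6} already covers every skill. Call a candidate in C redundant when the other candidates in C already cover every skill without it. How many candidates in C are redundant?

Drop C1: UX uncovered — not redundant.
Drop C2: backend uncovered — not redundant.
Drop C4: GraphQL uncovered — not redundant.
Drop C5: API, testing uncovered — not redundant.
Drop C6: security uncovered — not redundant.
None of the candidates in C is redundant.

0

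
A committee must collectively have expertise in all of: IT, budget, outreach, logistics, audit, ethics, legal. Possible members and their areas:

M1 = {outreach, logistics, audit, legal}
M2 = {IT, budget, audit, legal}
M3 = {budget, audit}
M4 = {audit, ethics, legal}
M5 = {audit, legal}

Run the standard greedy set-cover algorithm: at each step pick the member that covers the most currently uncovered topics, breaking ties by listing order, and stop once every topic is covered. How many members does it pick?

Pick 1: M1 covers 4 new topics (outreach, logistics, audit, legal).
Pick 2: M2 covers 2 new topics (IT, budget).
Pick 3: M4 covers 1 new topics (ethics).
Greedy uses 3 members.

3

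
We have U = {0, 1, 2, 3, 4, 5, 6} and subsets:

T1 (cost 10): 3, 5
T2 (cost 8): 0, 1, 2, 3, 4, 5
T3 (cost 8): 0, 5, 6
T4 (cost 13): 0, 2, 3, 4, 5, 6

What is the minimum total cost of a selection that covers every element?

16

T2, T3 cover every element at cost 8 + 8 = 16.
Any cover uses at least 2 sets; among all covering selections none totals below 16.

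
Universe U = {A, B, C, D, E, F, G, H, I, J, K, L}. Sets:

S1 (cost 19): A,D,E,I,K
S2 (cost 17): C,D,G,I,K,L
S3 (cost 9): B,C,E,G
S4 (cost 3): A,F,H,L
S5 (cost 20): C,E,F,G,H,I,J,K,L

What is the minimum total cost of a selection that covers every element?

S1, S3, S5 cover every element at cost 19 + 9 + 20 = 48.
Any cover uses at least 3 sets; among all covering selections none totals below 48.

48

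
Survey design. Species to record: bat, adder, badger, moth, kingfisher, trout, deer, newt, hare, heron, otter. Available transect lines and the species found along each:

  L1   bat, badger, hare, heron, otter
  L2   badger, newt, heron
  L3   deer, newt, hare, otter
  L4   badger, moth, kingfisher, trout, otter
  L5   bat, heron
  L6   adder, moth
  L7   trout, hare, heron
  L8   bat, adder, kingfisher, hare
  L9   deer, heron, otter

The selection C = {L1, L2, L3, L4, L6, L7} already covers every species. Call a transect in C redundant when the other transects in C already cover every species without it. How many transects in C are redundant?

2

Drop L1: bat uncovered — not redundant.
Drop L2: the rest still cover every species — redundant.
Drop L3: deer uncovered — not redundant.
Drop L4: kingfisher uncovered — not redundant.
Drop L6: adder uncovered — not redundant.
Drop L7: the rest still cover every species — redundant.
2 redundant: L2, L7.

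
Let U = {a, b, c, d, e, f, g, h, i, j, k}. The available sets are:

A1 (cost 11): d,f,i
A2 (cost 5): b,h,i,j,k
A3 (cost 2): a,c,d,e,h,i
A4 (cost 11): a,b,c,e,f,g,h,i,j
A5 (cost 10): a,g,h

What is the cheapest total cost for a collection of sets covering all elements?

18

A2, A3, A4 cover every element at cost 5 + 2 + 11 = 18.
Any cover uses at least 3 sets; among all covering selections none totals below 18.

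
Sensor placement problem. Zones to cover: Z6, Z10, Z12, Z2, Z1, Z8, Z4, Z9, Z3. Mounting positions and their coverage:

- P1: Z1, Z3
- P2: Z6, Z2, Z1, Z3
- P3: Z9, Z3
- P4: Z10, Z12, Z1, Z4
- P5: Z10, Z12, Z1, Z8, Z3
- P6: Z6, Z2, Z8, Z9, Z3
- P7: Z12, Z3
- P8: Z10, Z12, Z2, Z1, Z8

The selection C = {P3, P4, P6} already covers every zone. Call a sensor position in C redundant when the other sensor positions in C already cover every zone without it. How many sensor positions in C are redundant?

Drop P3: the rest still cover every zone — redundant.
Drop P4: Z10, Z12, Z1, Z4 uncovered — not redundant.
Drop P6: Z6, Z2, Z8 uncovered — not redundant.
1 redundant: P3.

1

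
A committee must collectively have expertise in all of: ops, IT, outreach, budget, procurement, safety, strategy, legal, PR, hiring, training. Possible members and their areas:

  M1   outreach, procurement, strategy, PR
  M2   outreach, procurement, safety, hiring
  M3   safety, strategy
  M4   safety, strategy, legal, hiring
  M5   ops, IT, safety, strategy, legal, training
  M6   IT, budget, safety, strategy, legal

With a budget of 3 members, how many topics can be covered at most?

10

Choosing M1, M2, M5 covers {ops, IT, outreach, procurement, safety, strategy, legal, PR, hiring, training} — 10 topics.
No choice of 3 members does better; here budget is left uncovered.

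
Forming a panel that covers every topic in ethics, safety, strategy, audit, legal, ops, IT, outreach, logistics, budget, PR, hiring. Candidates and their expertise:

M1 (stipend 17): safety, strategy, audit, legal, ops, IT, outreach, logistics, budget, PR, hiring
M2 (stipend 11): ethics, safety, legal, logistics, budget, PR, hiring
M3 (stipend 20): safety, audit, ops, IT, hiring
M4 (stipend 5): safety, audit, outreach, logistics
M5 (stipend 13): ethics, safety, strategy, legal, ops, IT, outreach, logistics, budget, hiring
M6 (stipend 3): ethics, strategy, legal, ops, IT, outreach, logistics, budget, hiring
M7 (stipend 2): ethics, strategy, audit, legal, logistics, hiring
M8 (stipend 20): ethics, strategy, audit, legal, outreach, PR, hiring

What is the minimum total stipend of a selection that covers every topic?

16

M2, M6, M7 cover every topic at stipend 11 + 3 + 2 = 16.
Any cover uses at least 2 members; among all covering selections none totals below 16.
Greedy by coverage-per-stipend would pick M6, M7, M4, M2 for 21 — worse than the optimum 16.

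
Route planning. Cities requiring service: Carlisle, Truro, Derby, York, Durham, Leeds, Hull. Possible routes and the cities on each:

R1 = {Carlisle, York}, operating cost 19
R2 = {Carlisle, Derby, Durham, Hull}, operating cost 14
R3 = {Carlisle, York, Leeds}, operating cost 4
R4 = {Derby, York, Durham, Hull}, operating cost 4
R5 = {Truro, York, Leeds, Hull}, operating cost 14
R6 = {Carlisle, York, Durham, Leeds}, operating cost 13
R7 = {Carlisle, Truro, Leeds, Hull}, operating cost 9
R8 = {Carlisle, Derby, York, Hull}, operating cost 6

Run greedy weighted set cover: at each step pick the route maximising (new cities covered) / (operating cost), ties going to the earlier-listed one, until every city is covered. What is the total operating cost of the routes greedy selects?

17

Pick 1: R4 adds 4 new (Derby, York, Durham, Hull) at operating cost 4 (ratio 4/4).
Pick 2: R3 adds 2 new (Carlisle, Leeds) at operating cost 4 (ratio 2/4).
Pick 3: R7 adds 1 new (Truro) at operating cost 9 (ratio 1/9).
Greedy total operating cost: 4 + 4 + 9 = 17. (The true optimum is 13, so greedy overshoots here.)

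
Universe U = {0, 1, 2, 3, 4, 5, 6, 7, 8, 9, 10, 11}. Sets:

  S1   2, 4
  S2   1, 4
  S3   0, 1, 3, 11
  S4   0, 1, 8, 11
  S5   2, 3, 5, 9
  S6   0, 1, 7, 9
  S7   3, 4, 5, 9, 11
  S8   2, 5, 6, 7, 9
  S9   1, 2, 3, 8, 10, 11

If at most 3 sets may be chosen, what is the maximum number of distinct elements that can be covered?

Choosing S1, S8, S9 covers {1, 2, 3, 4, 5, 6, 7, 8, 9, 10, 11} — 11 elements.
No choice of 3 sets does better; here 0 is left uncovered.

11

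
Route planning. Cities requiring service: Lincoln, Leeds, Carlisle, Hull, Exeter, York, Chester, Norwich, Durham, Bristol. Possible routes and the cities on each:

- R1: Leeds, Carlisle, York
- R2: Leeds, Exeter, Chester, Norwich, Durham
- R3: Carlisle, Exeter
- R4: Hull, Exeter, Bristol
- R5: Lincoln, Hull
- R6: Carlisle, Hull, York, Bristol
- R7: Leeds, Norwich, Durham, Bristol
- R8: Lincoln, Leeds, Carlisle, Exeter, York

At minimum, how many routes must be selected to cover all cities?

3

R2, R4, R8 together cover {Lincoln, Leeds, Carlisle, Hull, Exeter, York, Chester, Norwich, Durham, Bristol} — every city.
No 2 of the 8 routes cover everything (all 28 pairs fall short), so 3 is minimum.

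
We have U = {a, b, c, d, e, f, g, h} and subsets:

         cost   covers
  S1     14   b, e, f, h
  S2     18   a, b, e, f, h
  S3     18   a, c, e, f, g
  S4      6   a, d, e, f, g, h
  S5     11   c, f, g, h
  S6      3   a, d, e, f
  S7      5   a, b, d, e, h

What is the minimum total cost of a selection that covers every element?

S5, S7 cover every element at cost 11 + 5 = 16.
Any cover uses at least 2 sets; among all covering selections none totals below 16.

16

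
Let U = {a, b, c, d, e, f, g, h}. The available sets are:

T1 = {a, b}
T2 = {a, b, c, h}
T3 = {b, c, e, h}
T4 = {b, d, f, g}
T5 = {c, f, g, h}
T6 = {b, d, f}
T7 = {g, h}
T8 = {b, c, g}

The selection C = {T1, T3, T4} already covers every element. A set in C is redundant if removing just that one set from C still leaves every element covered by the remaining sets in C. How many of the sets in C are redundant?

Drop T1: a uncovered — not redundant.
Drop T3: c, e, h uncovered — not redundant.
Drop T4: d, f, g uncovered — not redundant.
None of the sets in C is redundant.

0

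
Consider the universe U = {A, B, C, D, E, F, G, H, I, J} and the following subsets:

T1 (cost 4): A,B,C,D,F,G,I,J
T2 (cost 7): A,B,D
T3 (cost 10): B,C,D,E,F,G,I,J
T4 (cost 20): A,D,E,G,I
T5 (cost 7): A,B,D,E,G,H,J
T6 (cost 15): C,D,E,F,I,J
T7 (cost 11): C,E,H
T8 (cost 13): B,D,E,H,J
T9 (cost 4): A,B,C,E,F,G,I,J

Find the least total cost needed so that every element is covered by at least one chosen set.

11

T1, T5 cover every element at cost 4 + 7 = 11.
Any cover uses at least 2 sets; among all covering selections none totals below 11.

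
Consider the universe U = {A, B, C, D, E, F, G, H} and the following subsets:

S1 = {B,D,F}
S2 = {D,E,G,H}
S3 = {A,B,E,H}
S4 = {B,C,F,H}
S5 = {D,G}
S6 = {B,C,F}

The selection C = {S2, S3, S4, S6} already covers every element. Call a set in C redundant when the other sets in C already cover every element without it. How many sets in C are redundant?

2

Drop S2: D, G uncovered — not redundant.
Drop S3: A uncovered — not redundant.
Drop S4: the rest still cover every element — redundant.
Drop S6: the rest still cover every element — redundant.
2 redundant: S4, S6.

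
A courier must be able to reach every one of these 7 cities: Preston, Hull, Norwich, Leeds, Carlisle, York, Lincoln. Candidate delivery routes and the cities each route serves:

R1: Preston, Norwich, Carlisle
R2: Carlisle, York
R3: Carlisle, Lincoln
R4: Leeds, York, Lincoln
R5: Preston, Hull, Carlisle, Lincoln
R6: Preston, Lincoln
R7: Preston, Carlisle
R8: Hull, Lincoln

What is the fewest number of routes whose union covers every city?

R1, R4, R5 together cover {Preston, Hull, Norwich, Leeds, Carlisle, York, Lincoln} — every city.
No 2 of the 8 routes cover everything (all 28 pairs fall short), so 3 is minimum.

3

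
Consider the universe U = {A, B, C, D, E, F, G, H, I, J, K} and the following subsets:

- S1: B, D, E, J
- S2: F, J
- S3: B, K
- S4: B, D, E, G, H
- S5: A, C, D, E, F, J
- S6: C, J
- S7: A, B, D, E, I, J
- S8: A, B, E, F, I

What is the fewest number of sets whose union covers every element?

4

S3, S4, S5, S7 together cover {A, B, C, D, E, F, G, H, I, J, K} — every element.
No 3 of the 8 sets cover everything (all 56 triples fall short), so 4 is minimum.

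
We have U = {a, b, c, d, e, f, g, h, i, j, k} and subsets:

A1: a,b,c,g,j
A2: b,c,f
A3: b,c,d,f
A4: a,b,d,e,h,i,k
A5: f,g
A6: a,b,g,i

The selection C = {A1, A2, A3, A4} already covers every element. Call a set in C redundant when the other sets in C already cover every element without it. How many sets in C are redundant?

2

Drop A1: g, j uncovered — not redundant.
Drop A2: the rest still cover every element — redundant.
Drop A3: the rest still cover every element — redundant.
Drop A4: e, h, i, k uncovered — not redundant.
2 redundant: A2, A3.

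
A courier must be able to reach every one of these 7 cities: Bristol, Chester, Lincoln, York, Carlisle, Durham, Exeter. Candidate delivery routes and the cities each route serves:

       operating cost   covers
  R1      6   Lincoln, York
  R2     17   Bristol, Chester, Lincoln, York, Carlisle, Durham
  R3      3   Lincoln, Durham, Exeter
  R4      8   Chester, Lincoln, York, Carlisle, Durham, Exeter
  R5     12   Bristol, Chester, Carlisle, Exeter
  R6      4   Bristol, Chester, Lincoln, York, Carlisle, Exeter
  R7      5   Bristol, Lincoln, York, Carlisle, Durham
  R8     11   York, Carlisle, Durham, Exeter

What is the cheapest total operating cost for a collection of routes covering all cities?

R3, R6 cover every city at operating cost 3 + 4 = 7.
Any cover uses at least 2 routes; among all covering selections none totals below 7.

7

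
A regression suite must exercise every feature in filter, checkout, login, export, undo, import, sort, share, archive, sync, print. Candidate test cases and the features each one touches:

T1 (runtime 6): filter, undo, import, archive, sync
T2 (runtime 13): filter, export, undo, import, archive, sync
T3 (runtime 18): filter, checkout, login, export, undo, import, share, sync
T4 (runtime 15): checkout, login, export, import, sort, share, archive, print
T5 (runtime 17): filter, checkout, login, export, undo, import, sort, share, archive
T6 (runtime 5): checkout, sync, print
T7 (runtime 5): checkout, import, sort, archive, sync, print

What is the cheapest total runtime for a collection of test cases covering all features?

T1, T4 cover every feature at runtime 6 + 15 = 21.
Any cover uses at least 2 test cases; among all covering selections none totals below 21.

21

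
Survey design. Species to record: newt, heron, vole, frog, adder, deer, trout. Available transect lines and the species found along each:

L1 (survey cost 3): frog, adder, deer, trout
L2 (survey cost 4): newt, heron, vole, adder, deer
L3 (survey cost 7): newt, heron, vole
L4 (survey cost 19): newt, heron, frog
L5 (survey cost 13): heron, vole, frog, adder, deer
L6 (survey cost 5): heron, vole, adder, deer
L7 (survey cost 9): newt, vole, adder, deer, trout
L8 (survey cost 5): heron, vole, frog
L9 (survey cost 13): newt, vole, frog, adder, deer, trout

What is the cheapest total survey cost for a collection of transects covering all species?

L1, L2 cover every species at survey cost 3 + 4 = 7.
Any cover uses at least 2 transects; among all covering selections none totals below 7.

7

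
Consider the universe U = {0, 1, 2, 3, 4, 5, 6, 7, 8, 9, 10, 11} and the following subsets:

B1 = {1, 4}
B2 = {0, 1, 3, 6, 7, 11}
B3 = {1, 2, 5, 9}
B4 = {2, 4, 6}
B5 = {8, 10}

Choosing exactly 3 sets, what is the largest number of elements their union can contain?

Choosing B2, B3, B5 covers {0, 1, 2, 3, 5, 6, 7, 8, 9, 10, 11} — 11 elements.
No choice of 3 sets does better; here 4 is left uncovered.

11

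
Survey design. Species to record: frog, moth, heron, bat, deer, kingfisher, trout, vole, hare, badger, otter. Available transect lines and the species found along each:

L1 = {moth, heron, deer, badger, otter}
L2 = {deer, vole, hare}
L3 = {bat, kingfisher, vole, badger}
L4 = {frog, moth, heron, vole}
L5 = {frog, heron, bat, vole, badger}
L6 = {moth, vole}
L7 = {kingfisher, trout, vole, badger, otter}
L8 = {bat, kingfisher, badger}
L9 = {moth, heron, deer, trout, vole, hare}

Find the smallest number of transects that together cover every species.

3

L5, L7, L9 together cover {frog, moth, heron, bat, deer, kingfisher, trout, vole, hare, badger, otter} — every species.
No 2 of the 9 transects cover everything (all 36 pairs fall short), so 3 is minimum.
Greedy (largest uncovered first) would take L9, L3, L1, L4 — 4 transects — but 3 suffice.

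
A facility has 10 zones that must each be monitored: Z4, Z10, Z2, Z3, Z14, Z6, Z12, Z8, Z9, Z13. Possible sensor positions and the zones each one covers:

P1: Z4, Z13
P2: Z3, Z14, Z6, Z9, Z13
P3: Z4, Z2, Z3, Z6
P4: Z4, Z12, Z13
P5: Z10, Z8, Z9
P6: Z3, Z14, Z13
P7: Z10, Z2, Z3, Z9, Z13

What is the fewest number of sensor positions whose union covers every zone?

P2, P3, P4, P5 together cover {Z4, Z10, Z2, Z3, Z14, Z6, Z12, Z8, Z9, Z13} — every zone.
No 3 of the 7 sensor positions cover everything (all 35 triples fall short), so 4 is minimum.

4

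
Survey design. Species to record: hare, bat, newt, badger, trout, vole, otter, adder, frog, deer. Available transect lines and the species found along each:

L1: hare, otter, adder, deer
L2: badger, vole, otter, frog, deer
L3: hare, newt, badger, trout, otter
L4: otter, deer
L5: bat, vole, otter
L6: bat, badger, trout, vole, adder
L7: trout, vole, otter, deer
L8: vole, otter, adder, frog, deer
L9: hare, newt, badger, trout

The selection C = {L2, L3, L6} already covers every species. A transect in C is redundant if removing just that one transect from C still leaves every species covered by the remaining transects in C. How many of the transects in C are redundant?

0

Drop L2: frog, deer uncovered — not redundant.
Drop L3: hare, newt uncovered — not redundant.
Drop L6: bat, adder uncovered — not redundant.
None of the transects in C is redundant.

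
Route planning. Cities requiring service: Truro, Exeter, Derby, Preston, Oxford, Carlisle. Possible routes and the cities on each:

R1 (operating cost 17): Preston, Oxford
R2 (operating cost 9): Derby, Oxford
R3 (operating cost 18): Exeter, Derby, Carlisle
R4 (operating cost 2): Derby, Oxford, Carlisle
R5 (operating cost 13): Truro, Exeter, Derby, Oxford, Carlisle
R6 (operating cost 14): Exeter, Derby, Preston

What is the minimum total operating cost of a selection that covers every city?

R5, R6 cover every city at operating cost 13 + 14 = 27.
Any cover uses at least 2 routes; among all covering selections none totals below 27.
Greedy by coverage-per-operating cost would pick R4, R5, R6 for 29 — worse than the optimum 27.

27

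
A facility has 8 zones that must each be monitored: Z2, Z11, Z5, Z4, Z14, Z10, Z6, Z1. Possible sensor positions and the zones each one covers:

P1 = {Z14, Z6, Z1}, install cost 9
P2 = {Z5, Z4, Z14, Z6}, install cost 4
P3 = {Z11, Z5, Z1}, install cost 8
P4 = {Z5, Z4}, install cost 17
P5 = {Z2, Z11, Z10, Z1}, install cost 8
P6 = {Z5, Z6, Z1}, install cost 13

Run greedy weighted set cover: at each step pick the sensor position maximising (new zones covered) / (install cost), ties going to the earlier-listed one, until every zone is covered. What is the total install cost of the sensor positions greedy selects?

Pick 1: P2 adds 4 new (Z5, Z4, Z14, Z6) at install cost 4 (ratio 4/4).
Pick 2: P5 adds 4 new (Z2, Z11, Z10, Z1) at install cost 8 (ratio 4/8).
Greedy total install cost: 4 + 8 = 12.

12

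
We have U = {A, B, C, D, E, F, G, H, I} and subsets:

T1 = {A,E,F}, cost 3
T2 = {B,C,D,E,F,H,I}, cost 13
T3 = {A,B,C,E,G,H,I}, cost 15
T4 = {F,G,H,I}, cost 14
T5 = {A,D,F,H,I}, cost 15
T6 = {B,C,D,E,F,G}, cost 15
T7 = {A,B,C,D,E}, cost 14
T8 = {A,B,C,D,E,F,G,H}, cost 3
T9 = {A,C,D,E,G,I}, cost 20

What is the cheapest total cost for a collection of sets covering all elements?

T2, T8 cover every element at cost 13 + 3 = 16.
Any cover uses at least 2 sets; among all covering selections none totals below 16.

16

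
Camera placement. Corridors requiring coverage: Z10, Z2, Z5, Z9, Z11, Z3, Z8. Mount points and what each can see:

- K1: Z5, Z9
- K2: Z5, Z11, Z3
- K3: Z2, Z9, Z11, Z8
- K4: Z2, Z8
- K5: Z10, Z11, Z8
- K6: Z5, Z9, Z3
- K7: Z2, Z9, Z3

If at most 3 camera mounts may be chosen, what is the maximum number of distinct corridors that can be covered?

Choosing K1, K5, K7 covers {Z10, Z2, Z5, Z9, Z11, Z3, Z8} — 7 corridors.
That is all 7 corridors.

7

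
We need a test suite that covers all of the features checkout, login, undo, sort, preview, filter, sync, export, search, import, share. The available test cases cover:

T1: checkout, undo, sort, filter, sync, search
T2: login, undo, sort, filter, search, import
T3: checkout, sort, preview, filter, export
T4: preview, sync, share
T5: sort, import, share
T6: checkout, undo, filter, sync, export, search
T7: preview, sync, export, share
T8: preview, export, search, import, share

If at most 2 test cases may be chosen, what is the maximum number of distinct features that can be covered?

10

Choosing T1, T8 covers {checkout, undo, sort, preview, filter, sync, export, search, import, share} — 10 features.
No choice of 2 test cases does better; here login is left uncovered.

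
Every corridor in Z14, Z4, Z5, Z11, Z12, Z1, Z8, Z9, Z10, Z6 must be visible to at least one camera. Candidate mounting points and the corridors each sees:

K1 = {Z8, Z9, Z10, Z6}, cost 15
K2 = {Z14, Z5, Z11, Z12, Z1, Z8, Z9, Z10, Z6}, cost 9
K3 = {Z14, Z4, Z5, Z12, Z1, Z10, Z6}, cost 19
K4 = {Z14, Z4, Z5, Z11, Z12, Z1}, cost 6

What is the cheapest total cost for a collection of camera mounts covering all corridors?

15

K2, K4 cover every corridor at cost 9 + 6 = 15.
Any cover uses at least 2 camera mounts; among all covering selections none totals below 15.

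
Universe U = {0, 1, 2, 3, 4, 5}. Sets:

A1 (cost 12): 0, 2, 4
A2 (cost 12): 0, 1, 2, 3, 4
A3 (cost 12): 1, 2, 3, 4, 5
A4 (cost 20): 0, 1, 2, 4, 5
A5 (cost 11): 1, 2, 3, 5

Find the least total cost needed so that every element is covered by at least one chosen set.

A1, A5 cover every element at cost 12 + 11 = 23.
Any cover uses at least 2 sets; among all covering selections none totals below 23.

23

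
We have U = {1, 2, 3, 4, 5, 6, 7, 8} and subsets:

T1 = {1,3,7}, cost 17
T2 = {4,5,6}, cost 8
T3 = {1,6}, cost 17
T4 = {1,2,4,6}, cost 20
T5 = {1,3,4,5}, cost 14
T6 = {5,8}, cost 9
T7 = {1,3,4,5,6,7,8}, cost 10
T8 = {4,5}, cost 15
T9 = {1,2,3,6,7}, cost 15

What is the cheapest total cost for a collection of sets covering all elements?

T7, T9 cover every element at cost 10 + 15 = 25.
Any cover uses at least 2 sets; among all covering selections none totals below 25.

25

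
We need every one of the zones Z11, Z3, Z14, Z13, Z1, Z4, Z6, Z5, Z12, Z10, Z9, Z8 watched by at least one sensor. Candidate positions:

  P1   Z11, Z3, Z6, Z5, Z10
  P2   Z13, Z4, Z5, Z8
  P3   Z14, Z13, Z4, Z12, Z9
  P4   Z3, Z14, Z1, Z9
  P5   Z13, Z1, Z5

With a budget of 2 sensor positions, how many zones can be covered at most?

10

Choosing P1, P3 covers {Z11, Z3, Z14, Z13, Z4, Z6, Z5, Z12, Z10, Z9} — 10 zones.
No choice of 2 sensor positions does better; here Z1, Z8 are left uncovered.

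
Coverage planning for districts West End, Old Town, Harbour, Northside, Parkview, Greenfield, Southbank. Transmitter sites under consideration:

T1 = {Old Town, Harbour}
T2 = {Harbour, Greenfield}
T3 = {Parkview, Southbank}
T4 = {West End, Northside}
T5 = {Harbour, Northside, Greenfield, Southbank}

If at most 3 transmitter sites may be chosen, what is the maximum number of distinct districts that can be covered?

6

Choosing T1, T3, T4 covers {West End, Old Town, Harbour, Northside, Parkview, Southbank} — 6 districts.
No choice of 3 transmitter sites does better; here Greenfield is left uncovered.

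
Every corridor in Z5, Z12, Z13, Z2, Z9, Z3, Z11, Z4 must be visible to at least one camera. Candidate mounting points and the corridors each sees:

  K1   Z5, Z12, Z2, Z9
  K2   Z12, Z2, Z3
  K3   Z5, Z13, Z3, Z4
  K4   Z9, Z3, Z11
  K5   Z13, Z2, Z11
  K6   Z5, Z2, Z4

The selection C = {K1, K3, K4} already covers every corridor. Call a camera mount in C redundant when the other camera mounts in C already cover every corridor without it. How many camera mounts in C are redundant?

Drop K1: Z12, Z2 uncovered — not redundant.
Drop K3: Z13, Z4 uncovered — not redundant.
Drop K4: Z11 uncovered — not redundant.
None of the camera mounts in C is redundant.

0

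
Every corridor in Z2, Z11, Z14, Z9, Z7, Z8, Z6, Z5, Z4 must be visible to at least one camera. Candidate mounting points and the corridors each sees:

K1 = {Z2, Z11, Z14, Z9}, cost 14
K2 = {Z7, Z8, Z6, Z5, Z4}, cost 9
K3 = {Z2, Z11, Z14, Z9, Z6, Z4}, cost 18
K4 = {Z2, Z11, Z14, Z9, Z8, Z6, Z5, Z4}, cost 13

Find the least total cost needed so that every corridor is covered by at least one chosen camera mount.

22

K2, K4 cover every corridor at cost 9 + 13 = 22.
Any cover uses at least 2 camera mounts; among all covering selections none totals below 22.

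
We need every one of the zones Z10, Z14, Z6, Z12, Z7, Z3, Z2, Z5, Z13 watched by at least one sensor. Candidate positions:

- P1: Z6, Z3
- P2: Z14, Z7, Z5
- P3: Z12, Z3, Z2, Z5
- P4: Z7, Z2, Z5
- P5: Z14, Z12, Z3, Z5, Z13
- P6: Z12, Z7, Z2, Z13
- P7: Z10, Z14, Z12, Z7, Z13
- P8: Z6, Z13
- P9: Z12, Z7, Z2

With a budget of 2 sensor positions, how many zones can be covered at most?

8

Choosing P3, P7 covers {Z10, Z14, Z12, Z7, Z3, Z2, Z5, Z13} — 8 zones.
No choice of 2 sensor positions does better; here Z6 is left uncovered.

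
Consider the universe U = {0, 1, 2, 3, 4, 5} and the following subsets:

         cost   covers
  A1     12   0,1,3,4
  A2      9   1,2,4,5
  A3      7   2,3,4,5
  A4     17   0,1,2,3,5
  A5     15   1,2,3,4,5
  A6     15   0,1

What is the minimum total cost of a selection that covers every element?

A1, A3 cover every element at cost 12 + 7 = 19.
Any cover uses at least 2 sets; among all covering selections none totals below 19.

19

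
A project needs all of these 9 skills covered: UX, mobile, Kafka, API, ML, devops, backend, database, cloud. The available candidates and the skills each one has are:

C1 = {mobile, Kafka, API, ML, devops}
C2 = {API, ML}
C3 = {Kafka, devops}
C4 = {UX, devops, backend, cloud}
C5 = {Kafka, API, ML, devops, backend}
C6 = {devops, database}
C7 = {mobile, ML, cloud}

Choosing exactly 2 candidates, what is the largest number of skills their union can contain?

8

Choosing C1, C4 covers {UX, mobile, Kafka, API, ML, devops, backend, cloud} — 8 skills.
No choice of 2 candidates does better; here database is left uncovered.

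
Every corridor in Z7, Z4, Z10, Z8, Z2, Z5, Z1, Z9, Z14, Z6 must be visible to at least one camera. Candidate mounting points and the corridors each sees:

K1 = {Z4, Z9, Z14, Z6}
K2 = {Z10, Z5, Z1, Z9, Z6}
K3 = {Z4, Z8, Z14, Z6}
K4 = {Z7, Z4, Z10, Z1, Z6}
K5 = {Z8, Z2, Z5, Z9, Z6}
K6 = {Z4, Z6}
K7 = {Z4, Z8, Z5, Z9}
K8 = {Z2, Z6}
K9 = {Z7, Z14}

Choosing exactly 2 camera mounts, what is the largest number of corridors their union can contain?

Choosing K4, K5 covers {Z7, Z4, Z10, Z8, Z2, Z5, Z1, Z9, Z6} — 9 corridors.
No choice of 2 camera mounts does better; here Z14 is left uncovered.

9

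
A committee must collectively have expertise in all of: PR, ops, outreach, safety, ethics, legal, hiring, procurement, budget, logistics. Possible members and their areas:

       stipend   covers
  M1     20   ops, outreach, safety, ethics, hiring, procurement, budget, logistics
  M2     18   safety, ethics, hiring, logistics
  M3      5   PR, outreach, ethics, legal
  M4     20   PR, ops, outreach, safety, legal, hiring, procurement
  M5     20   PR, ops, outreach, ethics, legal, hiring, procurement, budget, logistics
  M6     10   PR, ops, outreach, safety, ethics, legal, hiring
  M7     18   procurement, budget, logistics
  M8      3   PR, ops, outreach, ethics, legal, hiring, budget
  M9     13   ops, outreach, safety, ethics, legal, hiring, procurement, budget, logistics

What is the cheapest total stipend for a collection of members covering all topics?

M8, M9 cover every topic at stipend 3 + 13 = 16.
Any cover uses at least 2 members; among all covering selections none totals below 16.

16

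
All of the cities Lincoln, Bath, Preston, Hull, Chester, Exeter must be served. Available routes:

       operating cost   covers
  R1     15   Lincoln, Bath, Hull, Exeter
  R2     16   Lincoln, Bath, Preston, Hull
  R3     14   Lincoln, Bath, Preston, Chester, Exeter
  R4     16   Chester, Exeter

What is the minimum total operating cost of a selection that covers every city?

29

R1, R3 cover every city at operating cost 15 + 14 = 29.
Any cover uses at least 2 routes; among all covering selections none totals below 29.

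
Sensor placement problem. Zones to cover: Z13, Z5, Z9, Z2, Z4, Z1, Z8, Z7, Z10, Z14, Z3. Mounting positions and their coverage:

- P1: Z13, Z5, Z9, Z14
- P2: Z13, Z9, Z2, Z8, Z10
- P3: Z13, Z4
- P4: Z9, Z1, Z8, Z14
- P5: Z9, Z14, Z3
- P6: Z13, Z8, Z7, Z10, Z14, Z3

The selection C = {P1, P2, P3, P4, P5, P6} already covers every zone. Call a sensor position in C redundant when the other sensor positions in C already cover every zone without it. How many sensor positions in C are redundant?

Drop P1: Z5 uncovered — not redundant.
Drop P2: Z2 uncovered — not redundant.
Drop P3: Z4 uncovered — not redundant.
Drop P4: Z1 uncovered — not redundant.
Drop P5: the rest still cover every zone — redundant.
Drop P6: Z7 uncovered — not redundant.
1 redundant: P5.

1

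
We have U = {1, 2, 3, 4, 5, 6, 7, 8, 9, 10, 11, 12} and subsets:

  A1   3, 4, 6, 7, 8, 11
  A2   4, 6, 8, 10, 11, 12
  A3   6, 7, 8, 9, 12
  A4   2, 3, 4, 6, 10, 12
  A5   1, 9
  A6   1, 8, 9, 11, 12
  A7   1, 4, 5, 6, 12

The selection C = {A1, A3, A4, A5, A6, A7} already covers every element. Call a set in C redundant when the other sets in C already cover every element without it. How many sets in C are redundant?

4

Drop A1: the rest still cover every element — redundant.
Drop A3: the rest still cover every element — redundant.
Drop A4: 2, 10 uncovered — not redundant.
Drop A5: the rest still cover every element — redundant.
Drop A6: the rest still cover every element — redundant.
Drop A7: 5 uncovered — not redundant.
4 redundant: A1, A3, A5, A6.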